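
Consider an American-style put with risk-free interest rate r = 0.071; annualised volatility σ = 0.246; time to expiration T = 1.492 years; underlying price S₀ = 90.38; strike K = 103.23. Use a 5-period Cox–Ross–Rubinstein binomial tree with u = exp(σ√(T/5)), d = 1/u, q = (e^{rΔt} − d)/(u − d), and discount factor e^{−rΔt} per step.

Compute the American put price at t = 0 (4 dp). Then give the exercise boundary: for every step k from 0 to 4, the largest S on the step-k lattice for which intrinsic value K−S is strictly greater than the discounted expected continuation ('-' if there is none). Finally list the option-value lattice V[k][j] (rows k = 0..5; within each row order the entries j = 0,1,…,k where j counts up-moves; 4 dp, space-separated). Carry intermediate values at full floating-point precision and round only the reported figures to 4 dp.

price = 14.7746
boundary = - 79.0154 69.0798 79.0154 90.3800
tree:
14.7746
24.2146 7.5013
34.1502 13.8189 2.5400
42.8364 24.2146 5.7130 0.0000
50.4304 34.1502 12.8500 0.0000 0.0000
57.0696 42.8364 24.2146 0.0000 0.0000 0.0000

Δt=0.29840, u=1.14383, d=0.87426, q=0.54589, disc=e^(-rΔt)=0.97904
k=5 terminal: V=max(K-S,0) → 57.0696 42.8364 24.2146 0.0000 0.0000 0.0000
k=4: j=0 S=52.7996 intr=50.4304 cont=48.2664 V=50.4304[EX]; j=1 S=69.0798 intr=34.1502 cont=31.9861 V=34.1502[EX]; j=2 S=90.3800 intr=12.8500 cont=10.7656 V=12.8500[EX]; j=3 S=118.2479 intr=0.0000 cont=0.0000 V=0.0000[hold]; j=4 S=154.7085 intr=0.0000 cont=0.0000 V=0.0000[hold]  S*(4)=90.3800
k=3: j=0 S=60.3936 intr=42.8364 cont=40.6723 V=42.8364[EX]; j=1 S=79.0154 intr=24.2146 cont=22.0505 V=24.2146[EX]; j=2 S=103.3791 intr=0.0000 cont=5.7130 V=5.7130[hold]; j=3 S=135.2551 intr=0.0000 cont=0.0000 V=0.0000[hold]  S*(3)=79.0154
k=2: j=0 S=69.0798 intr=34.1502 cont=31.9861 V=34.1502[EX]; j=1 S=90.3800 intr=12.8500 cont=13.8189 V=13.8189[hold]; j=2 S=118.2479 intr=0.0000 cont=2.5400 V=2.5400[hold]  S*(2)=69.0798
k=1: j=0 S=79.0154 intr=24.2146 cont=22.5683 V=24.2146[EX]; j=1 S=103.3791 intr=0.0000 cont=7.5013 V=7.5013[hold]  S*(1)=79.0154
k=0: j=0 S=90.3800 intr=12.8500 cont=14.7746 V=14.7746[hold]  S*(0)=-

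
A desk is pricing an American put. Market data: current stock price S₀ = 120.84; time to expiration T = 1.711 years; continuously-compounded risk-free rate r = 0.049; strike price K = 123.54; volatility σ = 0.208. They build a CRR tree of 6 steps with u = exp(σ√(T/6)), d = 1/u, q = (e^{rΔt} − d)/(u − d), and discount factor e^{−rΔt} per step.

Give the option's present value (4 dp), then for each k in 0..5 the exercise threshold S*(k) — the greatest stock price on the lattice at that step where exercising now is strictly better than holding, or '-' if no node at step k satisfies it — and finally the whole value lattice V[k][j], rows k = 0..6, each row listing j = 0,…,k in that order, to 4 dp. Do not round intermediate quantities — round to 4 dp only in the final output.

Δt=0.28517, u=1.11748, d=0.89487, q=0.53547, disc=e^(-rΔt)=0.98612
k=6 terminal: V=max(K-S,0) → 61.4849 46.0483 26.7717 2.7000 0.0000 0.0000 0.0000
k=5: j=0 S=69.3452 intr=54.1948 cont=52.4806 V=54.1948[EX]; j=1 S=86.5953 intr=36.9447 cont=35.2305 V=36.9447[EX]; j=2 S=108.1364 intr=15.4036 cont=13.6894 V=15.4036[EX]; j=3 S=135.0360 intr=0.0000 cont=1.2368 V=1.2368[hold]; j=4 S=168.6271 intr=0.0000 cont=0.0000 V=0.0000[hold]; j=5 S=210.5741 intr=0.0000 cont=0.0000 V=0.0000[hold]  S*(5)=108.1364
k=4: j=0 S=77.4917 intr=46.0483 cont=44.3340 V=46.0483[EX]; j=1 S=96.7683 intr=26.7717 cont=25.0575 V=26.7717[EX]; j=2 S=120.8400 intr=2.7000 cont=7.7092 V=7.7092[hold]; j=3 S=150.8997 intr=0.0000 cont=0.5666 V=0.5666[hold]; j=4 S=188.4370 intr=0.0000 cont=0.0000 V=0.0000[hold]  S*(4)=96.7683
k=3: j=0 S=86.5953 intr=36.9447 cont=35.2305 V=36.9447[EX]; j=1 S=108.1364 intr=15.4036 cont=16.3344 V=16.3344[hold]; j=2 S=135.0360 intr=0.0000 cont=3.8306 V=3.8306[hold]; j=3 S=168.6271 intr=0.0000 cont=0.2595 V=0.2595[hold]  S*(3)=86.5953
k=2: j=0 S=96.7683 intr=26.7717 cont=25.5490 V=26.7717[EX]; j=1 S=120.8400 intr=2.7000 cont=9.5053 V=9.5053[hold]; j=2 S=150.8997 intr=0.0000 cont=1.8918 V=1.8918[hold]  S*(2)=96.7683
k=1: j=0 S=108.1364 intr=15.4036 cont=17.2828 V=17.2828[hold]; j=1 S=135.0360 intr=0.0000 cont=5.3531 V=5.3531[hold]  S*(1)=-
k=0: j=0 S=120.8400 intr=2.7000 cont=10.7436 V=10.7436[hold]  S*(0)=-

price = 10.7436
boundary = - - 96.7683 86.5953 96.7683 108.1364
tree:
10.7436
17.2828 5.3531
26.7717 9.5053 1.8918
36.9447 16.3344 3.8306 0.2595
46.0483 26.7717 7.7092 0.5666 0.0000
54.1948 36.9447 15.4036 1.2368 0.0000 0.0000
61.4849 46.0483 26.7717 2.7000 0.0000 0.0000 0.0000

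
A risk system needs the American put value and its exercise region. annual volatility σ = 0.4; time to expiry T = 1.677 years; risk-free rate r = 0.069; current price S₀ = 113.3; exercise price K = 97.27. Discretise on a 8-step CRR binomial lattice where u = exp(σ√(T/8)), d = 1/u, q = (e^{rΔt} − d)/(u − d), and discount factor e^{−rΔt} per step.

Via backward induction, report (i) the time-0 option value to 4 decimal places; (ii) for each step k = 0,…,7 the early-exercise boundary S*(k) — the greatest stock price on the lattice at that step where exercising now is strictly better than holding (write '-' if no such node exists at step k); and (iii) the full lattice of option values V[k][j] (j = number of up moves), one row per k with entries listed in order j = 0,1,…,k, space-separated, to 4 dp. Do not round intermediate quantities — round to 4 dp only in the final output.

Δt=0.20963, u=1.20098, d=0.83265, q=0.49390, disc=e^(-rΔt)=0.98564
k=8 terminal: V=max(K-S,0) → 71.0919 59.5118 42.8092 18.7180 0.0000 0.0000 0.0000 0.0000 0.0000
k=7: j=0 S=31.4395 intr=65.8305 cont=64.4337 V=65.8305[EX]; j=1 S=45.3469 intr=51.9231 cont=50.5263 V=51.9231[EX]; j=2 S=65.4065 intr=31.8635 cont=30.4667 V=31.8635[EX]; j=3 S=94.3395 intr=2.9305 cont=9.3372 V=9.3372[hold]; j=4 S=136.0712 intr=0.0000 cont=0.0000 V=0.0000[hold]; j=5 S=196.2633 intr=0.0000 cont=0.0000 V=0.0000[hold]; j=6 S=283.0817 intr=0.0000 cont=0.0000 V=0.0000[hold]; j=7 S=408.3049 intr=0.0000 cont=0.0000 V=0.0000[hold]  S*(7)=65.4065
k=6: j=0 S=37.7582 intr=59.5118 cont=58.1150 V=59.5118[EX]; j=1 S=54.4608 intr=42.8092 cont=41.4124 V=42.8092[EX]; j=2 S=78.5520 intr=18.7180 cont=20.4400 V=20.4400[hold]; j=3 S=113.3000 intr=0.0000 cont=4.6577 V=4.6577[hold]; j=4 S=163.4190 intr=0.0000 cont=0.0000 V=0.0000[hold]; j=5 S=235.7086 intr=0.0000 cont=0.0000 V=0.0000[hold]; j=6 S=339.9760 intr=0.0000 cont=0.0000 V=0.0000[hold]  S*(6)=54.4608
k=5: j=0 S=45.3469 intr=51.9231 cont=50.5263 V=51.9231[EX]; j=1 S=65.4065 intr=31.8635 cont=31.3050 V=31.8635[EX]; j=2 S=94.3395 intr=2.9305 cont=12.4636 V=12.4636[hold]; j=3 S=136.0712 intr=0.0000 cont=2.3234 V=2.3234[hold]; j=4 S=196.2633 intr=0.0000 cont=0.0000 V=0.0000[hold]; j=5 S=283.0817 intr=0.0000 cont=0.0000 V=0.0000[hold]  S*(5)=65.4065
k=4: j=0 S=54.4608 intr=42.8092 cont=41.4124 V=42.8092[EX]; j=1 S=78.5520 intr=18.7180 cont=21.9620 V=21.9620[hold]; j=2 S=113.3000 intr=0.0000 cont=7.3483 V=7.3483[hold]; j=3 S=163.4190 intr=0.0000 cont=1.1590 V=1.1590[hold]; j=4 S=235.7086 intr=0.0000 cont=0.0000 V=0.0000[hold]  S*(4)=54.4608
k=3: j=0 S=65.4065 intr=31.8635 cont=32.0459 V=32.0459[hold]; j=1 S=94.3395 intr=2.9305 cont=14.5326 V=14.5326[hold]; j=2 S=136.0712 intr=0.0000 cont=4.2298 V=4.2298[hold]; j=3 S=196.2633 intr=0.0000 cont=0.5782 V=0.5782[hold]  S*(3)=-
k=2: j=0 S=78.5520 intr=18.7180 cont=23.0602 V=23.0602[hold]; j=1 S=113.3000 intr=0.0000 cont=9.3085 V=9.3085[hold]; j=2 S=163.4190 intr=0.0000 cont=2.3914 V=2.3914[hold]  S*(2)=-
k=1: j=0 S=94.3395 intr=2.9305 cont=16.0346 V=16.0346[hold]; j=1 S=136.0712 intr=0.0000 cont=5.8075 V=5.8075[hold]  S*(1)=-
k=0: j=0 S=113.3000 intr=0.0000 cont=10.8258 V=10.8258[hold]  S*(0)=-

price = 10.8258
boundary = - - - - 54.4608 65.4065 54.4608 65.4065
tree:
10.8258
16.0346 5.8075
23.0602 9.3085 2.3914
32.0459 14.5326 4.2298 0.5782
42.8092 21.9620 7.3483 1.1590 0.0000
51.9231 31.8635 12.4636 2.3234 0.0000 0.0000
59.5118 42.8092 20.4400 4.6577 0.0000 0.0000 0.0000
65.8305 51.9231 31.8635 9.3372 0.0000 0.0000 0.0000 0.0000
71.0919 59.5118 42.8092 18.7180 0.0000 0.0000 0.0000 0.0000 0.0000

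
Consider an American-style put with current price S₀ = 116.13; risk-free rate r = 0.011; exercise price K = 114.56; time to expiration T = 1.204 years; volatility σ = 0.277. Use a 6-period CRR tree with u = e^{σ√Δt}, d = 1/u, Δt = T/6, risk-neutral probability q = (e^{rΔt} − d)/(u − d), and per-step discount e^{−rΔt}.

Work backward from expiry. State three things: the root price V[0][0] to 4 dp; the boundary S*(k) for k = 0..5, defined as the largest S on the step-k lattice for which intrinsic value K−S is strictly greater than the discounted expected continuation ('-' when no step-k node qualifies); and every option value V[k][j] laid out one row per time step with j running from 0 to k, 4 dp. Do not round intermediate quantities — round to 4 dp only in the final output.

Δt=0.20067  u=1.13211  d=0.88331  q=0.47790  discount=0.99780
step 6 (expiry): payoffs max(K−S,0) = 59.4019 43.8652 23.9521 0.0000 0.0000 0.0000 0.0000
step 5: (k=5,j=0): S=62.4451, (K−S)⁺=52.1149, hold=51.8623 ⇒ V=52.1149 exercise | (k=5,j=1): S=80.0344, (K−S)⁺=34.5256, hold=34.2730 ⇒ V=34.5256 exercise | (k=5,j=2): S=102.5782, (K−S)⁺=11.9818, hold=12.4778 ⇒ V=12.4778 continue | (k=5,j=3): S=131.4721, (K−S)⁺=0.0000, hold=0.0000 ⇒ V=0.0000 continue | (k=5,j=4): S=168.5047, (K−S)⁺=0.0000, hold=0.0000 ⇒ V=0.0000 continue | (k=5,j=5): S=215.9685, (K−S)⁺=0.0000, hold=0.0000 ⇒ V=0.0000 continue  boundary S*=80.0344
step 4: (k=4,j=0): S=70.6948, (K−S)⁺=43.8652, hold=43.6126 ⇒ V=43.8652 exercise | (k=4,j=1): S=90.6079, (K−S)⁺=23.9521, hold=23.9361 ⇒ V=23.9521 exercise | (k=4,j=2): S=116.1300, (K−S)⁺=0.0000, hold=6.5003 ⇒ V=6.5003 continue | (k=4,j=3): S=148.8411, (K−S)⁺=0.0000, hold=0.0000 ⇒ V=0.0000 continue | (k=4,j=4): S=190.7661, (K−S)⁺=0.0000, hold=0.0000 ⇒ V=0.0000 continue  boundary S*=90.6079
step 3: (k=3,j=0): S=80.0344, (K−S)⁺=34.5256, hold=34.2730 ⇒ V=34.5256 exercise | (k=3,j=1): S=102.5782, (K−S)⁺=11.9818, hold=15.5775 ⇒ V=15.5775 continue | (k=3,j=2): S=131.4721, (K−S)⁺=0.0000, hold=3.3863 ⇒ V=3.3863 continue | (k=3,j=3): S=168.5047, (K−S)⁺=0.0000, hold=0.0000 ⇒ V=0.0000 continue  boundary S*=80.0344
step 2: (k=2,j=0): S=90.6079, (K−S)⁺=23.9521, hold=25.4141 ⇒ V=25.4141 continue | (k=2,j=1): S=116.1300, (K−S)⁺=0.0000, hold=9.7298 ⇒ V=9.7298 continue | (k=2,j=2): S=148.8411, (K−S)⁺=0.0000, hold=1.7641 ⇒ V=1.7641 continue  boundary S*=-
step 1: (k=1,j=0): S=102.5782, (K−S)⁺=11.9818, hold=17.8791 ⇒ V=17.8791 continue | (k=1,j=1): S=131.4721, (K−S)⁺=0.0000, hold=5.9099 ⇒ V=5.9099 continue  boundary S*=-
step 0: (k=0,j=0): S=116.1300, (K−S)⁺=0.0000, hold=12.1322 ⇒ V=12.1322 continue  boundary S*=-

price = 12.1322
boundary = - - - 80.0344 90.6079 80.0344
tree:
12.1322
17.8791 5.9099
25.4141 9.7298 1.7641
34.5256 15.5775 3.3863 0.0000
43.8652 23.9521 6.5003 0.0000 0.0000
52.1149 34.5256 12.4778 0.0000 0.0000 0.0000
59.4019 43.8652 23.9521 0.0000 0.0000 0.0000 0.0000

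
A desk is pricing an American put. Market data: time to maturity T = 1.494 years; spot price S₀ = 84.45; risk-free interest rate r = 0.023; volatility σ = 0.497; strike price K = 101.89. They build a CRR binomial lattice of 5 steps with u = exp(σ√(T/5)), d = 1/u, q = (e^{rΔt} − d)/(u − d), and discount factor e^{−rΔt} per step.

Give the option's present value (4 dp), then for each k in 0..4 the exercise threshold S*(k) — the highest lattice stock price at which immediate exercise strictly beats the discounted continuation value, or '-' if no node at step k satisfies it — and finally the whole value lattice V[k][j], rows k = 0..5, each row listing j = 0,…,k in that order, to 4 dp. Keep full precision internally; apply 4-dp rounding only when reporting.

params: Δt=0.29880 u=1.31216 d=0.76210 q=0.44503 e^(-rΔt)=0.99315
t_5 payoffs: 80.1795 64.5098 37.5304 0.0000 0.0000 0.0000
t_4: node(4,0) S=28.4875 payoff=73.4025 vs cont=72.7046 → 73.4025 [stop]  node(4,1) S=49.0487 payoff=52.8413 vs cont=52.1435 → 52.8413 [stop]  node(4,2) S=84.4500 payoff=17.4400 vs cont=20.6855 → 20.6855 [wait]  node(4,3) S=145.4025 payoff=0.0000 vs cont=0.0000 → 0.0000 [wait]  node(4,4) S=250.3481 payoff=0.0000 vs cont=0.0000 → 0.0000 [wait]  ⇒ S*(4)=49.0487
t_3: node(3,0) S=37.3802 payoff=64.5098 vs cont=63.8120 → 64.5098 [stop]  node(3,1) S=64.3596 payoff=37.5304 vs cont=38.2670 → 38.2670 [wait]  node(3,2) S=110.8117 payoff=0.0000 vs cont=11.4011 → 11.4011 [wait]  node(3,3) S=190.7911 payoff=0.0000 vs cont=0.0000 → 0.0000 [wait]  ⇒ S*(3)=37.3802
t_2: node(2,0) S=49.0487 payoff=52.8413 vs cont=52.4691 → 52.8413 [stop]  node(2,1) S=84.4500 payoff=17.4400 vs cont=26.1306 → 26.1306 [wait]  node(2,2) S=145.4025 payoff=0.0000 vs cont=6.2839 → 6.2839 [wait]  ⇒ S*(2)=49.0487
t_1: node(1,0) S=64.3596 payoff=37.5304 vs cont=40.6737 → 40.6737 [wait]  node(1,1) S=110.8117 payoff=0.0000 vs cont=17.1797 → 17.1797 [wait]  ⇒ S*(1)=-
t_0: node(0,0) S=84.4500 payoff=17.4400 vs cont=30.0111 → 30.0111 [wait]  ⇒ S*(0)=-

price = 30.0111
boundary = - - 49.0487 37.3802 49.0487
tree:
30.0111
40.6737 17.1797
52.8413 26.1306 6.2839
64.5098 38.2670 11.4011 0.0000
73.4025 52.8413 20.6855 0.0000 0.0000
80.1795 64.5098 37.5304 0.0000 0.0000 0.0000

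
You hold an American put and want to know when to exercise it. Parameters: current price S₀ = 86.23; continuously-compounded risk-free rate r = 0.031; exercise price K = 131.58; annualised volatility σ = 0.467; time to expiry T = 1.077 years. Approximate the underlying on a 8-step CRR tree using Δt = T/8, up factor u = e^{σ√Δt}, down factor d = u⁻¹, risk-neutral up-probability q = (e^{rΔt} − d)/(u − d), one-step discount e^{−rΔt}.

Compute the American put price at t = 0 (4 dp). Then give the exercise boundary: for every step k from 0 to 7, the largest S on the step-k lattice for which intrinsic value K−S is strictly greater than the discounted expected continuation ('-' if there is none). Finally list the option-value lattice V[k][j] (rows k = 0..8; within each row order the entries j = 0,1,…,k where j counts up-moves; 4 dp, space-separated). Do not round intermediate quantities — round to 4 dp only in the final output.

params: Δt=0.13462 u=1.18690 d=0.84253 q=0.46941 e^(-rΔt)=0.99584
t_8 payoffs: 109.6856 100.7364 88.1294 70.3693 45.3500 10.1042 0.0000 0.0000 0.0000
t_7: node(7,0) S=25.9866 payoff=105.5934 vs cont=105.0454 → 105.5934 [stop]  node(7,1) S=36.6084 payoff=94.9716 vs cont=94.4236 → 94.9716 [stop]  node(7,2) S=51.5717 payoff=80.0083 vs cont=79.4603 → 80.0083 [stop]  node(7,3) S=72.6512 payoff=58.9288 vs cont=58.3808 → 58.9288 [stop]  node(7,4) S=102.3467 payoff=29.2333 vs cont=28.6853 → 29.2333 [stop]  node(7,5) S=144.1801 payoff=0.0000 vs cont=5.3389 → 5.3389 [wait]  node(7,6) S=203.1124 payoff=0.0000 vs cont=0.0000 → 0.0000 [wait]  node(7,7) S=286.1328 payoff=0.0000 vs cont=0.0000 → 0.0000 [wait]  ⇒ S*(7)=102.3467
t_6: node(6,0) S=30.8436 payoff=100.7364 vs cont=100.1884 → 100.7364 [stop]  node(6,1) S=43.4506 payoff=88.1294 vs cont=87.5814 → 88.1294 [stop]  node(6,2) S=61.2107 payoff=70.3693 vs cont=69.8213 → 70.3693 [stop]  node(6,3) S=86.2300 payoff=45.3500 vs cont=44.8020 → 45.3500 [stop]  node(6,4) S=121.4758 payoff=10.1042 vs cont=17.9419 → 17.9419 [wait]  node(6,5) S=171.1279 payoff=0.0000 vs cont=2.8209 → 2.8209 [wait]  node(6,6) S=241.0749 payoff=0.0000 vs cont=0.0000 → 0.0000 [wait]  ⇒ S*(6)=86.2300
t_5: node(5,0) S=36.6084 payoff=94.9716 vs cont=94.4236 → 94.9716 [stop]  node(5,1) S=51.5717 payoff=80.0083 vs cont=79.4603 → 80.0083 [stop]  node(5,2) S=72.6512 payoff=58.9288 vs cont=58.3808 → 58.9288 [stop]  node(5,3) S=102.3467 payoff=29.2333 vs cont=32.3491 → 32.3491 [wait]  node(5,4) S=144.1801 payoff=0.0000 vs cont=10.7988 → 10.7988 [wait]  node(5,5) S=203.1124 payoff=0.0000 vs cont=1.4905 → 1.4905 [wait]  ⇒ S*(5)=72.6512
t_4: node(4,0) S=43.4506 payoff=88.1294 vs cont=87.5814 → 88.1294 [stop]  node(4,1) S=61.2107 payoff=70.3693 vs cont=69.8213 → 70.3693 [stop]  node(4,2) S=86.2300 payoff=45.3500 vs cont=46.2585 → 46.2585 [wait]  node(4,3) S=121.4758 payoff=10.1042 vs cont=22.1405 → 22.1405 [wait]  node(4,4) S=171.1279 payoff=0.0000 vs cont=6.4026 → 6.4026 [wait]  ⇒ S*(4)=61.2107
t_3: node(3,0) S=51.5717 payoff=80.0083 vs cont=79.4603 → 80.0083 [stop]  node(3,1) S=72.6512 payoff=58.9288 vs cont=58.8055 → 58.9288 [stop]  node(3,2) S=102.3467 payoff=29.2333 vs cont=34.7917 → 34.7917 [wait]  node(3,3) S=144.1801 payoff=0.0000 vs cont=14.6915 → 14.6915 [wait]  ⇒ S*(3)=72.6512
t_2: node(2,0) S=61.2107 payoff=70.3693 vs cont=69.8213 → 70.3693 [stop]  node(2,1) S=86.2300 payoff=45.3500 vs cont=47.4004 → 47.4004 [wait]  node(2,2) S=121.4758 payoff=10.1042 vs cont=25.2509 → 25.2509 [wait]  ⇒ S*(2)=61.2107
t_1: node(1,0) S=72.6512 payoff=58.9288 vs cont=59.3393 → 59.3393 [wait]  node(1,1) S=102.3467 payoff=29.2333 vs cont=36.8490 → 36.8490 [wait]  ⇒ S*(1)=-
t_0: node(0,0) S=86.2300 payoff=45.3500 vs cont=48.5789 → 48.5789 [wait]  ⇒ S*(0)=-

price = 48.5789
boundary = - - 61.2107 72.6512 61.2107 72.6512 86.2300 102.3467
tree:
48.5789
59.3393 36.8490
70.3693 47.4004 25.2509
80.0083 58.9288 34.7917 14.6915
88.1294 70.3693 46.2585 22.1405 6.4026
94.9716 80.0083 58.9288 32.3491 10.7988 1.4905
100.7364 88.1294 70.3693 45.3500 17.9419 2.8209 0.0000
105.5934 94.9716 80.0083 58.9288 29.2333 5.3389 0.0000 0.0000
109.6856 100.7364 88.1294 70.3693 45.3500 10.1042 0.0000 0.0000 0.0000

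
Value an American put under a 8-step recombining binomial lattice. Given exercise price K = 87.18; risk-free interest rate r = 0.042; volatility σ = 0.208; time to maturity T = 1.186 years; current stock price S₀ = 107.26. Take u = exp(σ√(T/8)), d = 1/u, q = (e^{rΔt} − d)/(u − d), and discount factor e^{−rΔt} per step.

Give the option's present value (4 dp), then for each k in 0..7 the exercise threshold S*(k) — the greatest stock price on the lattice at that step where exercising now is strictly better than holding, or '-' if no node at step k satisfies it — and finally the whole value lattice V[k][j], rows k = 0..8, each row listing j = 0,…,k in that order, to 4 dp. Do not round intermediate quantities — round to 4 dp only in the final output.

price = 1.4457
boundary = - - - - - 71.8673 66.3362 71.8673
tree:
1.4457
2.4554 0.5271
4.0761 0.9826 0.1113
6.5798 1.8042 0.2328 0.0000
10.2586 3.2487 0.4869 0.0000 0.0000
15.3127 5.6969 1.0184 0.0000 0.0000 0.0000
20.8438 9.6185 2.1302 0.0000 0.0000 0.0000 0.0000
25.9493 15.3127 4.4558 0.0000 0.0000 0.0000 0.0000 0.0000
30.6619 20.8438 9.3203 0.0000 0.0000 0.0000 0.0000 0.0000 0.0000

Δt=0.14825, u=1.08338, d=0.92304, q=0.51894, disc=e^(-rΔt)=0.99379
k=8 terminal: V=max(K-S,0) → 30.6619 20.8438 9.3203 0.0000 0.0000 0.0000 0.0000 0.0000 0.0000
k=7: j=0 S=61.2307 intr=25.9493 cont=25.4082 V=25.9493[EX]; j=1 S=71.8673 intr=15.3127 cont=14.7715 V=15.3127[EX]; j=2 S=84.3517 intr=2.8283 cont=4.4558 V=4.4558[hold]; j=3 S=99.0049 intr=0.0000 cont=0.0000 V=0.0000[hold]; j=4 S=116.2035 intr=0.0000 cont=0.0000 V=0.0000[hold]; j=5 S=136.3897 intr=0.0000 cont=0.0000 V=0.0000[hold]; j=6 S=160.0825 intr=0.0000 cont=0.0000 V=0.0000[hold]; j=7 S=187.8912 intr=0.0000 cont=0.0000 V=0.0000[hold]  S*(7)=71.8673
k=6: j=0 S=66.3362 intr=20.8438 cont=20.3027 V=20.8438[EX]; j=1 S=77.8597 intr=9.3203 cont=9.6185 V=9.6185[hold]; j=2 S=91.3851 intr=0.0000 cont=2.1302 V=2.1302[hold]; j=3 S=107.2600 intr=0.0000 cont=0.0000 V=0.0000[hold]; j=4 S=125.8926 intr=0.0000 cont=0.0000 V=0.0000[hold]; j=5 S=147.7620 intr=0.0000 cont=0.0000 V=0.0000[hold]; j=6 S=173.4304 intr=0.0000 cont=0.0000 V=0.0000[hold]  S*(6)=66.3362
k=5: j=0 S=71.8673 intr=15.3127 cont=14.9253 V=15.3127[EX]; j=1 S=84.3517 intr=2.8283 cont=5.6969 V=5.6969[hold]; j=2 S=99.0049 intr=0.0000 cont=1.0184 V=1.0184[hold]; j=3 S=116.2035 intr=0.0000 cont=0.0000 V=0.0000[hold]; j=4 S=136.3897 intr=0.0000 cont=0.0000 V=0.0000[hold]; j=5 S=160.0825 intr=0.0000 cont=0.0000 V=0.0000[hold]  S*(5)=71.8673
k=4: j=0 S=77.8597 intr=9.3203 cont=10.2586 V=10.2586[hold]; j=1 S=91.3851 intr=0.0000 cont=3.2487 V=3.2487[hold]; j=2 S=107.2600 intr=0.0000 cont=0.4869 V=0.4869[hold]; j=3 S=125.8926 intr=0.0000 cont=0.0000 V=0.0000[hold]; j=4 S=147.7620 intr=0.0000 cont=0.0000 V=0.0000[hold]  S*(4)=-
k=3: j=0 S=84.3517 intr=2.8283 cont=6.5798 V=6.5798[hold]; j=1 S=99.0049 intr=0.0000 cont=1.8042 V=1.8042[hold]; j=2 S=116.2035 intr=0.0000 cont=0.2328 V=0.2328[hold]; j=3 S=136.3897 intr=0.0000 cont=0.0000 V=0.0000[hold]  S*(3)=-
k=2: j=0 S=91.3851 intr=0.0000 cont=4.0761 V=4.0761[hold]; j=1 S=107.2600 intr=0.0000 cont=0.9826 V=0.9826[hold]; j=2 S=125.8926 intr=0.0000 cont=0.1113 V=0.1113[hold]  S*(2)=-
k=1: j=0 S=99.0049 intr=0.0000 cont=2.4554 V=2.4554[hold]; j=1 S=116.2035 intr=0.0000 cont=0.5271 V=0.5271[hold]  S*(1)=-
k=0: j=0 S=107.2600 intr=0.0000 cont=1.4457 V=1.4457[hold]  S*(0)=-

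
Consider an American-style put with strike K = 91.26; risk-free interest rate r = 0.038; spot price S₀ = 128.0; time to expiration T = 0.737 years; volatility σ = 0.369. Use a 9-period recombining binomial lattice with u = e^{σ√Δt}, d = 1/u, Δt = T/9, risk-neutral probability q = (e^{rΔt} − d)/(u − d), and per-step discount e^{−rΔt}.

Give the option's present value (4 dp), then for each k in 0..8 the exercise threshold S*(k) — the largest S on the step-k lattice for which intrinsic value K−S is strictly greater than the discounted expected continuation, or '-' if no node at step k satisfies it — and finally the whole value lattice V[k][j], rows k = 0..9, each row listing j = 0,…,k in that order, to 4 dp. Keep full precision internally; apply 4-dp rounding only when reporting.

Δt=0.08189, u=1.11137, d=0.89979, q=0.48836, disc=e^(-rΔt)=0.99689
k=9 terminal: V=max(K-S,0) → 41.7742 30.1379 15.7654 0.0000 0.0000 0.0000 0.0000 0.0000 0.0000 0.0000
k=8: j=0 S=54.9970 intr=36.2630 cont=35.9794 V=36.2630[EX]; j=1 S=67.9293 intr=23.3307 cont=23.0472 V=23.3307[EX]; j=2 S=83.9024 intr=7.3576 cont=8.0412 V=8.0412[hold]; j=3 S=103.6316 intr=0.0000 cont=0.0000 V=0.0000[hold]; j=4 S=128.0000 intr=0.0000 cont=0.0000 V=0.0000[hold]; j=5 S=158.0985 intr=0.0000 cont=0.0000 V=0.0000[hold]; j=6 S=195.2744 intr=0.0000 cont=0.0000 V=0.0000[hold]; j=7 S=241.1921 intr=0.0000 cont=0.0000 V=0.0000[hold]; j=8 S=297.9070 intr=0.0000 cont=0.0000 V=0.0000[hold]  S*(8)=67.9293
k=7: j=0 S=61.1221 intr=30.1379 cont=29.8544 V=30.1379[EX]; j=1 S=75.4946 intr=15.7654 cont=15.8147 V=15.8147[hold]; j=2 S=93.2467 intr=0.0000 cont=4.1015 V=4.1015[hold]; j=3 S=115.1731 intr=0.0000 cont=0.0000 V=0.0000[hold]; j=4 S=142.2554 intr=0.0000 cont=0.0000 V=0.0000[hold]; j=5 S=175.7060 intr=0.0000 cont=0.0000 V=0.0000[hold]; j=6 S=217.0222 intr=0.0000 cont=0.0000 V=0.0000[hold]; j=7 S=268.0538 intr=0.0000 cont=0.0000 V=0.0000[hold]  S*(7)=61.1221
k=6: j=0 S=67.9293 intr=23.3307 cont=23.0712 V=23.3307[EX]; j=1 S=83.9024 intr=7.3576 cont=10.0631 V=10.0631[hold]; j=2 S=103.6316 intr=0.0000 cont=2.0920 V=2.0920[hold]; j=3 S=128.0000 intr=0.0000 cont=0.0000 V=0.0000[hold]; j=4 S=158.0985 intr=0.0000 cont=0.0000 V=0.0000[hold]; j=5 S=195.2744 intr=0.0000 cont=0.0000 V=0.0000[hold]; j=6 S=241.1921 intr=0.0000 cont=0.0000 V=0.0000[hold]  S*(6)=67.9293
k=5: j=0 S=75.4946 intr=15.7654 cont=16.7991 V=16.7991[hold]; j=1 S=93.2467 intr=0.0000 cont=6.1512 V=6.1512[hold]; j=2 S=115.1731 intr=0.0000 cont=1.0670 V=1.0670[hold]; j=3 S=142.2554 intr=0.0000 cont=0.0000 V=0.0000[hold]; j=4 S=175.7060 intr=0.0000 cont=0.0000 V=0.0000[hold]; j=5 S=217.0222 intr=0.0000 cont=0.0000 V=0.0000[hold]  S*(5)=-
k=4: j=0 S=83.9024 intr=7.3576 cont=11.5631 V=11.5631[hold]; j=1 S=103.6316 intr=0.0000 cont=3.6569 V=3.6569[hold]; j=2 S=128.0000 intr=0.0000 cont=0.5442 V=0.5442[hold]; j=3 S=158.0985 intr=0.0000 cont=0.0000 V=0.0000[hold]; j=4 S=195.2744 intr=0.0000 cont=0.0000 V=0.0000[hold]  S*(4)=-
k=3: j=0 S=93.2467 intr=0.0000 cont=7.6781 V=7.6781[hold]; j=1 S=115.1731 intr=0.0000 cont=2.1302 V=2.1302[hold]; j=2 S=142.2554 intr=0.0000 cont=0.2776 V=0.2776[hold]; j=3 S=175.7060 intr=0.0000 cont=0.0000 V=0.0000[hold]  S*(3)=-
k=2: j=0 S=103.6316 intr=0.0000 cont=4.9533 V=4.9533[hold]; j=1 S=128.0000 intr=0.0000 cont=1.2216 V=1.2216[hold]; j=2 S=158.0985 intr=0.0000 cont=0.1416 V=0.1416[hold]  S*(2)=-
k=1: j=0 S=115.1731 intr=0.0000 cont=3.1212 V=3.1212[hold]; j=1 S=142.2554 intr=0.0000 cont=0.6920 V=0.6920[hold]  S*(1)=-
k=0: j=0 S=128.0000 intr=0.0000 cont=1.9289 V=1.9289[hold]  S*(0)=-

price = 1.9289
boundary = - - - - - - 67.9293 61.1221 67.9293
tree:
1.9289
3.1212 0.6920
4.9533 1.2216 0.1416
7.6781 2.1302 0.2776 0.0000
11.5631 3.6569 0.5442 0.0000 0.0000
16.7991 6.1512 1.0670 0.0000 0.0000 0.0000
23.3307 10.0631 2.0920 0.0000 0.0000 0.0000 0.0000
30.1379 15.8147 4.1015 0.0000 0.0000 0.0000 0.0000 0.0000
36.2630 23.3307 8.0412 0.0000 0.0000 0.0000 0.0000 0.0000 0.0000
41.7742 30.1379 15.7654 0.0000 0.0000 0.0000 0.0000 0.0000 0.0000 0.0000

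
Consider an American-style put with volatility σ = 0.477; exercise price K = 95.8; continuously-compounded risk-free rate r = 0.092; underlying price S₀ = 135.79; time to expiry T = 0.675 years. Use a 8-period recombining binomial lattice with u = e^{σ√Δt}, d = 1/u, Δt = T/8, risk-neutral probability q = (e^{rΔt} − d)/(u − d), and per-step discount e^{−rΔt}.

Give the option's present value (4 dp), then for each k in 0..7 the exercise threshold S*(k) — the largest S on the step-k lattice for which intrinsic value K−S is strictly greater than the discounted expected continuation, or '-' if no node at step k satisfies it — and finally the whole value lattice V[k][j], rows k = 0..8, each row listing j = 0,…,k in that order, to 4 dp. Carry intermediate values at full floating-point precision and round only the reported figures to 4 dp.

Δt=0.08438  u=1.14861  d=0.87061  q=0.49345  discount=0.99227
step 8 (expiry): payoffs max(K−S,0) = 50.9797 36.6679 17.7862 0.0000 0.0000 0.0000 0.0000 0.0000 0.0000
step 7: (k=7,j=0): S=51.4813, (K−S)⁺=44.3187, hold=43.5780 ⇒ V=44.3187 exercise | (k=7,j=1): S=67.9199, (K−S)⁺=27.8801, hold=27.1393 ⇒ V=27.8801 exercise | (k=7,j=2): S=89.6077, (K−S)⁺=6.1923, hold=8.9400 ⇒ V=8.9400 continue | (k=7,j=3): S=118.2207, (K−S)⁺=0.0000, hold=0.0000 ⇒ V=0.0000 continue | (k=7,j=4): S=155.9703, (K−S)⁺=0.0000, hold=0.0000 ⇒ V=0.0000 continue | (k=7,j=5): S=205.7738, (K−S)⁺=0.0000, hold=0.0000 ⇒ V=0.0000 continue | (k=7,j=6): S=271.4803, (K−S)⁺=0.0000, hold=0.0000 ⇒ V=0.0000 continue | (k=7,j=7): S=358.1677, (K−S)⁺=0.0000, hold=0.0000 ⇒ V=0.0000 continue  boundary S*=67.9199
step 6: (k=6,j=0): S=59.1321, (K−S)⁺=36.6679, hold=35.9271 ⇒ V=36.6679 exercise | (k=6,j=1): S=78.0138, (K−S)⁺=17.7862, hold=18.3908 ⇒ V=18.3908 continue | (k=6,j=2): S=102.9247, (K−S)⁺=0.0000, hold=4.4935 ⇒ V=4.4935 continue | (k=6,j=3): S=135.7900, (K−S)⁺=0.0000, hold=0.0000 ⇒ V=0.0000 continue | (k=6,j=4): S=179.1497, (K−S)⁺=0.0000, hold=0.0000 ⇒ V=0.0000 continue | (k=6,j=5): S=236.3547, (K−S)⁺=0.0000, hold=0.0000 ⇒ V=0.0000 continue | (k=6,j=6): S=311.8260, (K−S)⁺=0.0000, hold=0.0000 ⇒ V=0.0000 continue  boundary S*=59.1321
step 5: (k=5,j=0): S=67.9199, (K−S)⁺=27.8801, hold=27.4353 ⇒ V=27.8801 exercise | (k=5,j=1): S=89.6077, (K−S)⁺=6.1923, hold=11.4441 ⇒ V=11.4441 continue | (k=5,j=2): S=118.2207, (K−S)⁺=0.0000, hold=2.2586 ⇒ V=2.2586 continue | (k=5,j=3): S=155.9703, (K−S)⁺=0.0000, hold=0.0000 ⇒ V=0.0000 continue | (k=5,j=4): S=205.7738, (K−S)⁺=0.0000, hold=0.0000 ⇒ V=0.0000 continue | (k=5,j=5): S=271.4803, (K−S)⁺=0.0000, hold=0.0000 ⇒ V=0.0000 continue  boundary S*=67.9199
step 4: (k=4,j=0): S=78.0138, (K−S)⁺=17.7862, hold=19.6169 ⇒ V=19.6169 continue | (k=4,j=1): S=102.9247, (K−S)⁺=0.0000, hold=6.8581 ⇒ V=6.8581 continue | (k=4,j=2): S=135.7900, (K−S)⁺=0.0000, hold=1.1353 ⇒ V=1.1353 continue | (k=4,j=3): S=179.1497, (K−S)⁺=0.0000, hold=0.0000 ⇒ V=0.0000 continue | (k=4,j=4): S=236.3547, (K−S)⁺=0.0000, hold=0.0000 ⇒ V=0.0000 continue  boundary S*=-
step 3: (k=3,j=0): S=89.6077, (K−S)⁺=6.1923, hold=13.2181 ⇒ V=13.2181 continue | (k=3,j=1): S=118.2207, (K−S)⁺=0.0000, hold=4.0030 ⇒ V=4.0030 continue | (k=3,j=2): S=155.9703, (K−S)⁺=0.0000, hold=0.5706 ⇒ V=0.5706 continue | (k=3,j=3): S=205.7738, (K−S)⁺=0.0000, hold=0.0000 ⇒ V=0.0000 continue  boundary S*=-
step 2: (k=2,j=0): S=102.9247, (K−S)⁺=0.0000, hold=8.6039 ⇒ V=8.6039 continue | (k=2,j=1): S=135.7900, (K−S)⁺=0.0000, hold=2.2914 ⇒ V=2.2914 continue | (k=2,j=2): S=179.1497, (K−S)⁺=0.0000, hold=0.2868 ⇒ V=0.2868 continue  boundary S*=-
step 1: (k=1,j=0): S=118.2207, (K−S)⁺=0.0000, hold=5.4466 ⇒ V=5.4466 continue | (k=1,j=1): S=155.9703, (K−S)⁺=0.0000, hold=1.2922 ⇒ V=1.2922 continue  boundary S*=-
step 0: (k=0,j=0): S=135.7900, (K−S)⁺=0.0000, hold=3.3703 ⇒ V=3.3703 continue  boundary S*=-

price = 3.3703
boundary = - - - - - 67.9199 59.1321 67.9199
tree:
3.3703
5.4466 1.2922
8.6039 2.2914 0.2868
13.2181 4.0030 0.5706 0.0000
19.6169 6.8581 1.1353 0.0000 0.0000
27.8801 11.4441 2.2586 0.0000 0.0000 0.0000
36.6679 18.3908 4.4935 0.0000 0.0000 0.0000 0.0000
44.3187 27.8801 8.9400 0.0000 0.0000 0.0000 0.0000 0.0000
50.9797 36.6679 17.7862 0.0000 0.0000 0.0000 0.0000 0.0000 0.0000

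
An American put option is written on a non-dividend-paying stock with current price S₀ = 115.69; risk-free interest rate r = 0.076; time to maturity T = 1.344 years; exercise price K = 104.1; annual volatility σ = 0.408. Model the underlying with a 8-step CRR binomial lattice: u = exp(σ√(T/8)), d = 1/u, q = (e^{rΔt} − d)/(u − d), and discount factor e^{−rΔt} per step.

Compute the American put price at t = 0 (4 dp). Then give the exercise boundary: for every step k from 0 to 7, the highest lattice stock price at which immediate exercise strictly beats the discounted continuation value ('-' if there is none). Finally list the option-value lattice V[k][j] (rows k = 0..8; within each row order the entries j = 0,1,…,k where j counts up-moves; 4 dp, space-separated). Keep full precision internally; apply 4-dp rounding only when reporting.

price = 11.6066
boundary = - - - 70.0510 59.2635 70.0510 59.2635 70.0510
tree:
11.6066
17.1562 6.2799
24.6006 10.0518 2.6177
34.0490 15.6569 4.6286 0.6464
44.8365 23.5790 8.0292 1.3003 0.0000
53.9628 34.0490 13.5729 2.6159 0.0000 0.0000
61.6837 44.8365 22.1151 5.2625 0.0000 0.0000 0.0000
68.2156 53.9628 34.0490 10.5868 0.0000 0.0000 0.0000 0.0000
73.7416 61.6837 44.8365 21.2979 0.0000 0.0000 0.0000 0.0000 0.0000

params: Δt=0.16800 u=1.18203 d=0.84600 q=0.49653 e^(-rΔt)=0.98731
t_8 payoffs: 73.7416 61.6837 44.8365 21.2979 0.0000 0.0000 0.0000 0.0000 0.0000
t_7: node(7,0) S=35.8844 payoff=68.2156 vs cont=66.8949 → 68.2156 [stop]  node(7,1) S=50.1372 payoff=53.9628 vs cont=52.6421 → 53.9628 [stop]  node(7,2) S=70.0510 payoff=34.0490 vs cont=32.7283 → 34.0490 [stop]  node(7,3) S=97.8743 payoff=6.2257 vs cont=10.5868 → 10.5868 [wait]  node(7,4) S=136.7486 payoff=0.0000 vs cont=0.0000 → 0.0000 [wait]  node(7,5) S=191.0633 payoff=0.0000 vs cont=0.0000 → 0.0000 [wait]  node(7,6) S=266.9511 payoff=0.0000 vs cont=0.0000 → 0.0000 [wait]  node(7,7) S=372.9804 payoff=0.0000 vs cont=0.0000 → 0.0000 [wait]  ⇒ S*(7)=70.0510
t_6: node(6,0) S=42.4163 payoff=61.6837 vs cont=60.3630 → 61.6837 [stop]  node(6,1) S=59.2635 payoff=44.8365 vs cont=43.5158 → 44.8365 [stop]  node(6,2) S=82.8021 payoff=21.2979 vs cont=22.1151 → 22.1151 [wait]  node(6,3) S=115.6900 payoff=0.0000 vs cont=5.2625 → 5.2625 [wait]  node(6,4) S=161.6405 payoff=0.0000 vs cont=0.0000 → 0.0000 [wait]  node(6,5) S=225.8419 payoff=0.0000 vs cont=0.0000 → 0.0000 [wait]  node(6,6) S=315.5432 payoff=0.0000 vs cont=0.0000 → 0.0000 [wait]  ⇒ S*(6)=59.2635
t_5: node(5,0) S=50.1372 payoff=53.9628 vs cont=52.6421 → 53.9628 [stop]  node(5,1) S=70.0510 payoff=34.0490 vs cont=33.1289 → 34.0490 [stop]  node(5,2) S=97.8743 payoff=6.2257 vs cont=13.5729 → 13.5729 [wait]  node(5,3) S=136.7486 payoff=0.0000 vs cont=2.6159 → 2.6159 [wait]  node(5,4) S=191.0633 payoff=0.0000 vs cont=0.0000 → 0.0000 [wait]  node(5,5) S=266.9511 payoff=0.0000 vs cont=0.0000 → 0.0000 [wait]  ⇒ S*(5)=70.0510
t_4: node(4,0) S=59.2635 payoff=44.8365 vs cont=43.5158 → 44.8365 [stop]  node(4,1) S=82.8021 payoff=21.2979 vs cont=23.5790 → 23.5790 [wait]  node(4,2) S=115.6900 payoff=0.0000 vs cont=8.0292 → 8.0292 [wait]  node(4,3) S=161.6405 payoff=0.0000 vs cont=1.3003 → 1.3003 [wait]  node(4,4) S=225.8419 payoff=0.0000 vs cont=0.0000 → 0.0000 [wait]  ⇒ S*(4)=59.2635
t_3: node(3,0) S=70.0510 payoff=34.0490 vs cont=33.8466 → 34.0490 [stop]  node(3,1) S=97.8743 payoff=6.2257 vs cont=15.6569 → 15.6569 [wait]  node(3,2) S=136.7486 payoff=0.0000 vs cont=4.6286 → 4.6286 [wait]  node(3,3) S=191.0633 payoff=0.0000 vs cont=0.6464 → 0.6464 [wait]  ⇒ S*(3)=70.0510
t_2: node(2,0) S=82.8021 payoff=21.2979 vs cont=24.6006 → 24.6006 [wait]  node(2,1) S=115.6900 payoff=0.0000 vs cont=10.0518 → 10.0518 [wait]  node(2,2) S=161.6405 payoff=0.0000 vs cont=2.6177 → 2.6177 [wait]  ⇒ S*(2)=-
t_1: node(1,0) S=97.8743 payoff=6.2257 vs cont=17.1562 → 17.1562 [wait]  node(1,1) S=136.7486 payoff=0.0000 vs cont=6.2799 → 6.2799 [wait]  ⇒ S*(1)=-
t_0: node(0,0) S=115.6900 payoff=0.0000 vs cont=11.6066 → 11.6066 [wait]  ⇒ S*(0)=-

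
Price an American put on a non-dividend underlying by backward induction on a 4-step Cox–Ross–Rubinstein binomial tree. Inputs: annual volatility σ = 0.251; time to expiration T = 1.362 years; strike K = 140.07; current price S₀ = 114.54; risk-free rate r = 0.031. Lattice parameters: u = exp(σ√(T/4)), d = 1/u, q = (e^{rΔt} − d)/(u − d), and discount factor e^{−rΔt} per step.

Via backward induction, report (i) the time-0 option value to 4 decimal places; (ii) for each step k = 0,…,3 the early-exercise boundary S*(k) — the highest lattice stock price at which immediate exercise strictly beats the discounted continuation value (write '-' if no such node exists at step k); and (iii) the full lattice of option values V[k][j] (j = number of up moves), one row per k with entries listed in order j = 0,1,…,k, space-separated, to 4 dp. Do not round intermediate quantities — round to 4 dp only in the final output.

price = 28.4157
boundary = - 98.9347 85.4554 98.9347
tree:
28.4157
41.1353 16.2765
54.6146 26.6194 6.2605
66.2573 41.1353 12.6425 0.0000
76.3138 54.6146 25.5300 0.0000 0.0000

Δt=0.34050  u=1.15773  d=0.86376  q=0.49955  discount=0.98950
step 4 (expiry): payoffs max(K−S,0) = 76.3138 54.6146 25.5300 0.0000 0.0000
step 3: (k=3,j=0): S=73.8127, (K−S)⁺=66.2573, hold=64.7866 ⇒ V=66.2573 exercise | (k=3,j=1): S=98.9347, (K−S)⁺=41.1353, hold=39.6646 ⇒ V=41.1353 exercise | (k=3,j=2): S=132.6068, (K−S)⁺=7.4632, hold=12.6425 ⇒ V=12.6425 continue | (k=3,j=3): S=177.7392, (K−S)⁺=0.0000, hold=0.0000 ⇒ V=0.0000 continue  boundary S*=98.9347
step 2: (k=2,j=0): S=85.4554, (K−S)⁺=54.6146, hold=53.1438 ⇒ V=54.6146 exercise | (k=2,j=1): S=114.5400, (K−S)⁺=25.5300, hold=26.6194 ⇒ V=26.6194 continue | (k=2,j=2): S=153.5234, (K−S)⁺=0.0000, hold=6.2605 ⇒ V=6.2605 continue  boundary S*=85.4554
step 1: (k=1,j=0): S=98.9347, (K−S)⁺=41.1353, hold=40.2031 ⇒ V=41.1353 exercise | (k=1,j=1): S=132.6068, (K−S)⁺=7.4632, hold=16.2765 ⇒ V=16.2765 continue  boundary S*=98.9347
step 0: (k=0,j=0): S=114.5400, (K−S)⁺=25.5300, hold=28.4157 ⇒ V=28.4157 continue  boundary S*=-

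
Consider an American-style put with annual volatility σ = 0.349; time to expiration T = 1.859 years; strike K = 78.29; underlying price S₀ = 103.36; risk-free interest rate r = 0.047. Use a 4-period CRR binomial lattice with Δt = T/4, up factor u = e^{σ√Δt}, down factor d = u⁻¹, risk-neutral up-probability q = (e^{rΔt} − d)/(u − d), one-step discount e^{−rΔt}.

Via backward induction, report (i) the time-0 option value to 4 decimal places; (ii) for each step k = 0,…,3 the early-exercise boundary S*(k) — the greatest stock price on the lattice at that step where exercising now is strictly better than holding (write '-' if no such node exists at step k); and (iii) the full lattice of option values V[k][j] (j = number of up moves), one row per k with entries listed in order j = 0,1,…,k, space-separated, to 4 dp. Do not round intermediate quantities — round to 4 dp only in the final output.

price = 6.0472
boundary = - - - 50.6253
tree:
6.0472
10.3537 1.7809
17.2554 3.5467 0.0000
27.6647 7.0632 0.0000 0.0000
38.3839 14.0662 0.0000 0.0000 0.0000

params: Δt=0.46475 u=1.26861 d=0.78826 q=0.48677 e^(-rΔt)=0.97839
t_4 payoffs: 38.3839 14.0662 0.0000 0.0000 0.0000
t_3: node(3,0) S=50.6253 payoff=27.6647 vs cont=25.9731 → 27.6647 [stop]  node(3,1) S=81.4750 payoff=0.0000 vs cont=7.0632 → 7.0632 [wait]  node(3,2) S=131.1236 payoff=0.0000 vs cont=0.0000 → 0.0000 [wait]  node(3,3) S=211.0267 payoff=0.0000 vs cont=0.0000 → 0.0000 [wait]  ⇒ S*(3)=50.6253
t_2: node(2,0) S=64.2238 payoff=14.0662 vs cont=17.2554 → 17.2554 [wait]  node(2,1) S=103.3600 payoff=0.0000 vs cont=3.5467 → 3.5467 [wait]  node(2,2) S=166.3448 payoff=0.0000 vs cont=0.0000 → 0.0000 [wait]  ⇒ S*(2)=-
t_1: node(1,0) S=81.4750 payoff=0.0000 vs cont=10.3537 → 10.3537 [wait]  node(1,1) S=131.1236 payoff=0.0000 vs cont=1.7809 → 1.7809 [wait]  ⇒ S*(1)=-
t_0: node(0,0) S=103.3600 payoff=0.0000 vs cont=6.0472 → 6.0472 [wait]  ⇒ S*(0)=-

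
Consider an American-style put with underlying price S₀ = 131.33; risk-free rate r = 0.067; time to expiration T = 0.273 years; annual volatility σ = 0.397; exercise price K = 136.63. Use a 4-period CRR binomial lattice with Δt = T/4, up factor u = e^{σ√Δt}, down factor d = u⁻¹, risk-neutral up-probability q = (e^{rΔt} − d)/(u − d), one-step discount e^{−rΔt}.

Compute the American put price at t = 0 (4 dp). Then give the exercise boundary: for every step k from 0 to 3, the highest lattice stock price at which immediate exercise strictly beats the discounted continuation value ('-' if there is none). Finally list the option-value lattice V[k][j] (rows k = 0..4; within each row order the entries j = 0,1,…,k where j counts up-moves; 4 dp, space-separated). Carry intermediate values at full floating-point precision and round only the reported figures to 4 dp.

params: Δt=0.06825 u=1.10928 d=0.90148 q=0.49615 e^(-rΔt)=0.99544
t_4 payoffs: 49.8954 29.9020 5.3000 0.0000 0.0000
t_3: node(3,0) S=96.2133 payoff=40.4167 vs cont=39.7933 → 40.4167 [stop]  node(3,1) S=118.3916 payoff=18.2384 vs cont=17.6150 → 18.2384 [stop]  node(3,2) S=145.6823 payoff=0.0000 vs cont=2.6582 → 2.6582 [wait]  node(3,3) S=179.2638 payoff=0.0000 vs cont=0.0000 → 0.0000 [wait]  ⇒ S*(3)=118.3916
t_2: node(2,0) S=106.7280 payoff=29.9020 vs cont=29.2787 → 29.9020 [stop]  node(2,1) S=131.3300 payoff=5.3000 vs cont=10.4603 → 10.4603 [wait]  node(2,2) S=161.6031 payoff=0.0000 vs cont=1.3332 → 1.3332 [wait]  ⇒ S*(2)=106.7280
t_1: node(1,0) S=118.3916 payoff=18.2384 vs cont=20.1636 → 20.1636 [wait]  node(1,1) S=145.6823 payoff=0.0000 vs cont=5.9049 → 5.9049 [wait]  ⇒ S*(1)=-
t_0: node(0,0) S=131.3300 payoff=5.3000 vs cont=13.0294 → 13.0294 [wait]  ⇒ S*(0)=-

price = 13.0294
boundary = - - 106.7280 118.3916
tree:
13.0294
20.1636 5.9049
29.9020 10.4603 1.3332
40.4167 18.2384 2.6582 0.0000
49.8954 29.9020 5.3000 0.0000 0.0000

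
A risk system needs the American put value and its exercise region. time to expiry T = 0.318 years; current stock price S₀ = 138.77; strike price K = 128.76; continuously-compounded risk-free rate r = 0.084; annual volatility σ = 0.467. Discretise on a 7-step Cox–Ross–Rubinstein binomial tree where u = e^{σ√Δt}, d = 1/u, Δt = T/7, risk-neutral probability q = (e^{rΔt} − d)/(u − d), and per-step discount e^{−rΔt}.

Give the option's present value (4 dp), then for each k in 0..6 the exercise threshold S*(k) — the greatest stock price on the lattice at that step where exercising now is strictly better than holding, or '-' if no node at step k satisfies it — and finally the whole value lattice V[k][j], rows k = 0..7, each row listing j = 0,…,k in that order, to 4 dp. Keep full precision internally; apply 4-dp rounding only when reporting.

price = 8.3964
boundary = - - - - 93.1930 102.9465 113.7207
tree:
8.3964
12.6985 4.0603
18.6345 6.7240 1.3666
26.3467 10.8890 2.5152 0.2021
35.5670 17.1179 4.6008 0.4011 0.0000
44.3964 25.8135 8.3546 0.7962 0.0000 0.0000
52.3892 35.5670 15.0393 1.5805 0.0000 0.0000 0.0000
59.6248 44.3964 25.8135 3.1375 0.0000 0.0000 0.0000 0.0000

Δt=0.04543, u=1.10466, d=0.90526, q=0.49431, disc=e^(-rΔt)=0.99619
k=7 terminal: V=max(K-S,0) → 59.6248 44.3964 25.8135 3.1375 0.0000 0.0000 0.0000 0.0000
k=6: j=0 S=76.3708 intr=52.3892 cont=51.8988 V=52.3892[EX]; j=1 S=93.1930 intr=35.5670 cont=35.0766 V=35.5670[EX]; j=2 S=113.7207 intr=15.0393 cont=14.5489 V=15.0393[EX]; j=3 S=138.7700 intr=0.0000 cont=1.5805 V=1.5805[hold]; j=4 S=169.3369 intr=0.0000 cont=0.0000 V=0.0000[hold]; j=5 S=206.6369 intr=0.0000 cont=0.0000 V=0.0000[hold]; j=6 S=252.1529 intr=0.0000 cont=0.0000 V=0.0000[hold]  S*(6)=113.7207
k=5: j=0 S=84.3636 intr=44.3964 cont=43.9060 V=44.3964[EX]; j=1 S=102.9465 intr=25.8135 cont=25.3231 V=25.8135[EX]; j=2 S=125.6225 intr=3.1375 cont=8.3546 V=8.3546[hold]; j=3 S=153.2935 intr=0.0000 cont=0.7962 V=0.7962[hold]; j=4 S=187.0595 intr=0.0000 cont=0.0000 V=0.0000[hold]; j=5 S=228.2632 intr=0.0000 cont=0.0000 V=0.0000[hold]  S*(5)=102.9465
k=4: j=0 S=93.1930 intr=35.5670 cont=35.0766 V=35.5670[EX]; j=1 S=113.7207 intr=15.0393 cont=17.1179 V=17.1179[hold]; j=2 S=138.7700 intr=0.0000 cont=4.6008 V=4.6008[hold]; j=3 S=169.3369 intr=0.0000 cont=0.4011 V=0.4011[hold]; j=4 S=206.6369 intr=0.0000 cont=0.0000 V=0.0000[hold]  S*(4)=93.1930
k=3: j=0 S=102.9465 intr=25.8135 cont=26.3467 V=26.3467[hold]; j=1 S=125.6225 intr=3.1375 cont=10.8890 V=10.8890[hold]; j=2 S=153.2935 intr=0.0000 cont=2.5152 V=2.5152[hold]; j=3 S=187.0595 intr=0.0000 cont=0.2021 V=0.2021[hold]  S*(3)=-
k=2: j=0 S=113.7207 intr=15.0393 cont=18.6345 V=18.6345[hold]; j=1 S=138.7700 intr=0.0000 cont=6.7240 V=6.7240[hold]; j=2 S=169.3369 intr=0.0000 cont=1.3666 V=1.3666[hold]  S*(2)=-
k=1: j=0 S=125.6225 intr=3.1375 cont=12.6985 V=12.6985[hold]; j=1 S=153.2935 intr=0.0000 cont=4.0603 V=4.0603[hold]  S*(1)=-
k=0: j=0 S=138.7700 intr=0.0000 cont=8.3964 V=8.3964[hold]  S*(0)=-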